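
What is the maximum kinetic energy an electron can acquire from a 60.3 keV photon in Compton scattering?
11.5139 keV

Maximum energy transfer occurs at θ = 180° (backscattering).

Initial photon: E₀ = 60.3 keV → λ₀ = 20.5612 pm

Maximum Compton shift (at 180°):
Δλ_max = 2λ_C = 2 × 2.4263 = 4.8526 pm

Final wavelength:
λ' = 20.5612 + 4.8526 = 25.4138 pm

Minimum photon energy (maximum energy to electron):
E'_min = hc/λ' = 48.7861 keV

Maximum electron kinetic energy:
K_max = E₀ - E'_min = 60.3000 - 48.7861 = 11.5139 keV

(Intermediate values are shown rounded; full precision is carried through to the final answer.)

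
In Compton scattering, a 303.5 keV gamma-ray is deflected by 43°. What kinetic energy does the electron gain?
41.7624 keV

By energy conservation: K_e = E_initial - E_final

First find the scattered photon energy:
Initial wavelength: λ = hc/E = 4.0851 pm
Compton shift: Δλ = λ_C(1 - cos(43°)) = 0.6518 pm
Final wavelength: λ' = 4.0851 + 0.6518 = 4.7370 pm
Final photon energy: E' = hc/λ' = 261.7376 keV

Electron kinetic energy:
K_e = E - E' = 303.5000 - 261.7376 = 41.7624 keV

(Intermediate values are shown rounded; full precision is carried through to the final answer.)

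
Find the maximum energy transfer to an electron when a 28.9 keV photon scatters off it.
2.9367 keV

Maximum energy transfer occurs at θ = 180° (backscattering).

Initial photon: E₀ = 28.9 keV → λ₀ = 42.9011 pm

Maximum Compton shift (at 180°):
Δλ_max = 2λ_C = 2 × 2.4263 = 4.8526 pm

Final wavelength:
λ' = 42.9011 + 4.8526 = 47.7537 pm

Minimum photon energy (maximum energy to electron):
E'_min = hc/λ' = 25.9633 keV

Maximum electron kinetic energy:
K_max = E₀ - E'_min = 28.9000 - 25.9633 = 2.9367 keV

(Intermediate values are shown rounded; full precision is carried through to the final answer.)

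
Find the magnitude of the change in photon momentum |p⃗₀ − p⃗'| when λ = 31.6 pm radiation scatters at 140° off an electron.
3.7065e-23 kg·m/s

Photon momentum magnitude is p = h/λ.

Initial momentum:
p₀ = h/λ = 6.6261e-34/3.1600e-11 = 2.0969e-23 kg·m/s

After scattering:
λ' = λ + Δλ = 31.6 + 4.2850 = 35.8850 pm
p' = h/λ' = 6.6261e-34/3.5885e-11 = 1.8465e-23 kg·m/s

Momentum is a vector; the scattered photon's direction makes angle θ = 140° with the incident direction. The magnitude of the vector change Δp⃗ = p⃗₀ − p⃗' is found from the law of cosines:
|Δp⃗|² = p₀² + p'² − 2p₀p'cos θ
|Δp⃗|² = (2.0969e-23)² + (1.8465e-23)² − 2·2.0969e-23·1.8465e-23·cos(140°)
|Δp⃗| = 3.7065e-23 kg·m/s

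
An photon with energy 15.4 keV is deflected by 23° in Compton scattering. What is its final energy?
15.3632 keV

First convert energy to wavelength:
λ = hc/E, with hc ≈ 1239.842 keV·pm (i.e. 1239.842 eV·nm)

For E = 15.4 keV = 15400 eV:
λ = 1239.842 keV·pm / 15.4 keV
λ = 80.5092 pm

Calculate the Compton shift:
Δλ = λ_C(1 - cos(23°)) = 2.4263 × 0.0795
Δλ = 0.1929 pm

Final wavelength:
λ' = 80.5092 + 0.1929 = 80.7021 pm

Final energy:
E' = hc/λ' = 1239.842 / 80.7021 = 15.3632 keV

(Intermediate values are shown rounded; full precision is carried through to the final answer.)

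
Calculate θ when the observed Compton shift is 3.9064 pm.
127.59°

From the Compton formula Δλ = λ_C(1 - cos θ), we can solve for θ:

cos θ = 1 - Δλ/λ_C

Given:
- Δλ = 3.9064 pm
- λ_C = h/(m_e·c) ≈ 2.42631024 pm

cos θ = 1 - 3.9064/2.42631024
cos θ = 1 - 1.610017
cos θ = -0.610017

θ = arccos(-0.610017)
θ = 127.59°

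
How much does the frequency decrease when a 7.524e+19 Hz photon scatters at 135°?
3.835e+19 Hz (decrease)

Convert frequency to wavelength (c = 299792458 m/s):
λ₀ = c/f₀ = 299792458/7.524e+19 = 3.9844824e-12 m = 3.9845 pm

Calculate Compton shift:
Δλ = λ_C(1 - cos(135°)) = 4.1420 pm

Final wavelength:
λ' = λ₀ + Δλ = 3.9845 + 4.1420 = 8.1265 pm

Final frequency:
f' = c/λ' = 299792458/8.1264531e-12 = 3.6890936e+19 Hz

Frequency shift (decrease):
Δf = f₀ - f' = 7.524e+19 - 3.6890936e+19 = 3.835e+19 Hz

(Intermediate values are shown rounded; full precision is carried through to the final answer.)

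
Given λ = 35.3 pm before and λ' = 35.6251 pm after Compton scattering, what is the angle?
30.00°

First find the wavelength shift:
Δλ = λ' - λ = 35.6251 - 35.3 = 0.3251 pm

Using Δλ = λ_C(1 - cos θ), with λ_C = h/(m_e·c) ≈ 2.42631024 pm:
cos θ = 1 - Δλ/λ_C
cos θ = 1 - 0.3251/2.42631024
cos θ = 0.866011

θ = arccos(0.866011)
θ = 30.00°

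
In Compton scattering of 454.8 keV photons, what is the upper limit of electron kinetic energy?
291.2054 keV

Maximum energy transfer occurs at θ = 180° (backscattering).

Initial photon: E₀ = 454.8 keV → λ₀ = 2.7261 pm

Maximum Compton shift (at 180°):
Δλ_max = 2λ_C = 2 × 2.4263 = 4.8526 pm

Final wavelength:
λ' = 2.7261 + 4.8526 = 7.5787 pm

Minimum photon energy (maximum energy to electron):
E'_min = hc/λ' = 163.5946 keV

Maximum electron kinetic energy:
K_max = E₀ - E'_min = 454.8000 - 163.5946 = 291.2054 keV

(Intermediate values are shown rounded; full precision is carried through to the final answer.)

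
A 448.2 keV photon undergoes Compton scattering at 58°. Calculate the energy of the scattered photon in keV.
317.3523 keV

First convert energy to wavelength:
λ = hc/E, with hc ≈ 1239.842 keV·pm (i.e. 1239.842 eV·nm)

For E = 448.2 keV = 448200 eV:
λ = 1239.842 keV·pm / 448.2 keV
λ = 2.7663 pm

Calculate the Compton shift:
Δλ = λ_C(1 - cos(58°)) = 2.4263 × 0.4701
Δλ = 1.1406 pm

Final wavelength:
λ' = 2.7663 + 1.1406 = 3.9068 pm

Final energy:
E' = hc/λ' = 1239.842 / 3.9068 = 317.3523 keV

(Intermediate values are shown rounded; full precision is carried through to the final answer.)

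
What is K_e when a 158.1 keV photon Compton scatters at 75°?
29.4920 keV

By energy conservation: K_e = E_initial - E_final

First find the scattered photon energy:
Initial wavelength: λ = hc/E = 7.8421 pm
Compton shift: Δλ = λ_C(1 - cos(75°)) = 1.7983 pm
Final wavelength: λ' = 7.8421 + 1.7983 = 9.6405 pm
Final photon energy: E' = hc/λ' = 128.6080 keV

Electron kinetic energy:
K_e = E - E' = 158.1000 - 128.6080 = 29.4920 keV

(Intermediate values are shown rounded; full precision is carried through to the final answer.)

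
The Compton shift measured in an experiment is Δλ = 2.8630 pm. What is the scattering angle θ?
100.37°

From the Compton formula Δλ = λ_C(1 - cos θ), we can solve for θ:

cos θ = 1 - Δλ/λ_C

Given:
- Δλ = 2.8630 pm
- λ_C = h/(m_e·c) ≈ 2.42631024 pm

cos θ = 1 - 2.8630/2.42631024
cos θ = 1 - 1.179981
cos θ = -0.179981

θ = arccos(-0.179981)
θ = 100.37°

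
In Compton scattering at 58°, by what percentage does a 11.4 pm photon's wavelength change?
10.0049%

Calculate the Compton shift:
Δλ = λ_C(1 - cos(58°))
Δλ = 2.4263 × (1 - cos(58°))
Δλ = 2.4263 × 0.4701
Δλ = 1.1406 pm

Percentage change:
(Δλ/λ₀) × 100 = (1.1406/11.4) × 100
= 10.0049%

(Intermediate values are shown rounded; full precision is carried through to the final answer.)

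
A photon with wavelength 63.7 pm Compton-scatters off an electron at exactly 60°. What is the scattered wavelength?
64.9132 pm

Using the Compton formula: λ' = λ + λ_C(1 − cos θ)

For θ = 60°, cos θ = 1/2 (exact) = 0.5000, so:
1 − cos 60° = 1 − (1/2) = 0.5000

Δλ = λ_C × 0.5000 = 2.4263 × 0.5000 = 1.2132 pm

λ' = 63.7 + 1.2132 = 64.9132 pm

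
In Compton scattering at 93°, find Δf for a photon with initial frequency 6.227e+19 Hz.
2.158e+19 Hz (decrease)

Convert frequency to wavelength (c = 299792458 m/s):
λ₀ = c/f₀ = 299792458/6.227e+19 = 4.8143963e-12 m = 4.8144 pm

Calculate Compton shift:
Δλ = λ_C(1 - cos(93°)) = 2.5533 pm

Final wavelength:
λ' = λ₀ + Δλ = 4.8144 + 2.5533 = 7.3677 pm

Final frequency:
f' = c/λ' = 299792458/7.3676898e-12 = 4.0690157e+19 Hz

Frequency shift (decrease):
Δf = f₀ - f' = 6.227e+19 - 4.0690157e+19 = 2.158e+19 Hz

(Intermediate values are shown rounded; full precision is carried through to the final answer.)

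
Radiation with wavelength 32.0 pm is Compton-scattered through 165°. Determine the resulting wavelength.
36.7699 pm

Using the Compton scattering formula:
λ' = λ + Δλ = λ + λ_C(1 - cos θ)

Given:
- Initial wavelength λ = 32.0 pm
- Scattering angle θ = 165°
- Compton wavelength λ_C ≈ 2.4263 pm

Calculate the shift:
Δλ = 2.4263 × (1 - cos(165°))
Δλ = 2.4263 × 1.9659
Δλ = 4.7699 pm

Final wavelength:
λ' = 32.0 + 4.7699 = 36.7699 pm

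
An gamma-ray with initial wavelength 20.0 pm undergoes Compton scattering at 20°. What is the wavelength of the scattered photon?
20.1463 pm

Using the Compton scattering formula:
λ' = λ + Δλ = λ + λ_C(1 - cos θ)

Given:
- Initial wavelength λ = 20.0 pm
- Scattering angle θ = 20°
- Compton wavelength λ_C ≈ 2.4263 pm

Calculate the shift:
Δλ = 2.4263 × (1 - cos(20°))
Δλ = 2.4263 × 0.0603
Δλ = 0.1463 pm

Final wavelength:
λ' = 20.0 + 0.1463 = 20.1463 pm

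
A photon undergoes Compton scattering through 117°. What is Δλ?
3.5278 pm

Using the Compton scattering formula:
Δλ = λ_C(1 - cos θ)

where λ_C = h/(m_e·c) ≈ 2.4263 pm is the Compton wavelength of an electron.

For θ = 117°:
cos(117°) = -0.4540
1 - cos(117°) = 1.4540

Δλ = 2.4263 × 1.4540
Δλ = 3.5278 pm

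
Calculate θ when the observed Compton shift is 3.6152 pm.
119.34°

From the Compton formula Δλ = λ_C(1 - cos θ), we can solve for θ:

cos θ = 1 - Δλ/λ_C

Given:
- Δλ = 3.6152 pm
- λ_C = h/(m_e·c) ≈ 2.42631024 pm

cos θ = 1 - 3.6152/2.42631024
cos θ = 1 - 1.489999
cos θ = -0.489999

θ = arccos(-0.489999)
θ = 119.34°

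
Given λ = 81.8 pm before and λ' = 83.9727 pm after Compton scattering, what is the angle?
84.00°

First find the wavelength shift:
Δλ = λ' - λ = 83.9727 - 81.8 = 2.1727 pm

Using Δλ = λ_C(1 - cos θ), with λ_C = h/(m_e·c) ≈ 2.42631024 pm:
cos θ = 1 - Δλ/λ_C
cos θ = 1 - 2.1727/2.42631024
cos θ = 0.104525

θ = arccos(0.104525)
θ = 84.00°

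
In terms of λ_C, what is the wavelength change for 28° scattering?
0.1171 λ_C

The Compton shift formula is:
Δλ = λ_C(1 - cos θ)

Dividing both sides by λ_C:
Δλ/λ_C = 1 - cos θ

For θ = 28°:
Δλ/λ_C = 1 - cos(28°)
Δλ/λ_C = 1 - 0.8829
Δλ/λ_C = 0.1171

This means the shift is 0.1171 × λ_C = 0.2840 pm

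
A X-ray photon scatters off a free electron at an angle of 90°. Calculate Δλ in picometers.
2.4263 pm

Using the Compton scattering formula:
Δλ = λ_C(1 - cos θ)

where λ_C = h/(m_e·c) ≈ 2.4263 pm is the Compton wavelength of an electron.

For θ = 90°:
cos(90°) = 0.0000
1 - cos(90°) = 1.0000

Δλ = 2.4263 × 1.0000
Δλ = 2.4263 pm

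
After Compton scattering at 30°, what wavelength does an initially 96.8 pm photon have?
97.1251 pm

Using the Compton formula: λ' = λ + λ_C(1 − cos θ)

For θ = 30°, cos θ = √3/2 (exact) ≈ 0.8660, so:
1 − cos 30° = 1 − (√3/2) ≈ 0.1340

Δλ = λ_C × 0.1340 = 2.4263 × 0.1340 = 0.3251 pm

λ' = 96.8 + 0.3251 = 97.1251 pm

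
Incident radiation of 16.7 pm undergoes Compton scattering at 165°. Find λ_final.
21.4699 pm

Using the Compton scattering formula:
λ' = λ + Δλ = λ + λ_C(1 - cos θ)

Given:
- Initial wavelength λ = 16.7 pm
- Scattering angle θ = 165°
- Compton wavelength λ_C ≈ 2.4263 pm

Calculate the shift:
Δλ = 2.4263 × (1 - cos(165°))
Δλ = 2.4263 × 1.9659
Δλ = 4.7699 pm

Final wavelength:
λ' = 16.7 + 4.7699 = 21.4699 pm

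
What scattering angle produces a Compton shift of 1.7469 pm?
73.74°

From the Compton formula Δλ = λ_C(1 - cos θ), we can solve for θ:

cos θ = 1 - Δλ/λ_C

Given:
- Δλ = 1.7469 pm
- λ_C = h/(m_e·c) ≈ 2.42631024 pm

cos θ = 1 - 1.7469/2.42631024
cos θ = 1 - 0.719982
cos θ = 0.280018

θ = arccos(0.280018)
θ = 73.74°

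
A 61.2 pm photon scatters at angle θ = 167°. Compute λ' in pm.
65.9904 pm

Using the Compton scattering formula:
λ' = λ + Δλ = λ + λ_C(1 - cos θ)

Given:
- Initial wavelength λ = 61.2 pm
- Scattering angle θ = 167°
- Compton wavelength λ_C ≈ 2.4263 pm

Calculate the shift:
Δλ = 2.4263 × (1 - cos(167°))
Δλ = 2.4263 × 1.9744
Δλ = 4.7904 pm

Final wavelength:
λ' = 61.2 + 4.7904 = 65.9904 pm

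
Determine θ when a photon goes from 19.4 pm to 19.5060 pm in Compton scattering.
17.00°

First find the wavelength shift:
Δλ = λ' - λ = 19.5060 - 19.4 = 0.1060 pm

Using Δλ = λ_C(1 - cos θ), with λ_C = h/(m_e·c) ≈ 2.42631024 pm:
cos θ = 1 - Δλ/λ_C
cos θ = 1 - 0.1060/2.42631024
cos θ = 0.956312

θ = arccos(0.956312)
θ = 17.00°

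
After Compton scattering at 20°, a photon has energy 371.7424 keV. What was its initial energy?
388.8000 keV

Convert final energy to wavelength (hc ≈ 1239.842 keV·pm):
λ' = hc/E' = 1239.842 / 371.7424 = 3.3352 pm

Calculate the Compton shift:
Δλ = λ_C(1 - cos(20°))
Δλ = 2.4263 × (1 - cos(20°))
Δλ = 0.1463 pm

Initial wavelength:
λ = λ' - Δλ = 3.3352 - 0.1463 = 3.1889 pm

Initial energy:
E = hc/λ = 1239.842 / 3.1889 = 388.8000 keV

(Intermediate values are shown rounded; full precision is carried through to the final answer.)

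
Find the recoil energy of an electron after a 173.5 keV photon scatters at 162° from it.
69.1356 keV

By energy conservation: K_e = E_initial - E_final

First find the scattered photon energy:
Initial wavelength: λ = hc/E = 7.1461 pm
Compton shift: Δλ = λ_C(1 - cos(162°)) = 4.7339 pm
Final wavelength: λ' = 7.1461 + 4.7339 = 11.8799 pm
Final photon energy: E' = hc/λ' = 104.3644 keV

Electron kinetic energy:
K_e = E - E' = 173.5000 - 104.3644 = 69.1356 keV

(Intermediate values are shown rounded; full precision is carried through to the final answer.)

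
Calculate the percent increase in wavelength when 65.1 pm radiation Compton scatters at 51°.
1.3815%

Calculate the Compton shift:
Δλ = λ_C(1 - cos(51°))
Δλ = 2.4263 × (1 - cos(51°))
Δλ = 2.4263 × 0.3707
Δλ = 0.8994 pm

Percentage change:
(Δλ/λ₀) × 100 = (0.8994/65.1) × 100
= 1.3815%

(Intermediate values are shown rounded; full precision is carried through to the final answer.)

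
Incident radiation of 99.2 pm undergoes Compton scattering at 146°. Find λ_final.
103.6378 pm

Using the Compton scattering formula:
λ' = λ + Δλ = λ + λ_C(1 - cos θ)

Given:
- Initial wavelength λ = 99.2 pm
- Scattering angle θ = 146°
- Compton wavelength λ_C ≈ 2.4263 pm

Calculate the shift:
Δλ = 2.4263 × (1 - cos(146°))
Δλ = 2.4263 × 1.8290
Δλ = 4.4378 pm

Final wavelength:
λ' = 99.2 + 4.4378 = 103.6378 pm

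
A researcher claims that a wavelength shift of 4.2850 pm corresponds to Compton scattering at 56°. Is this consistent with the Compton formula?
No, inconsistent

Calculate the expected shift for θ = 56°:

Δλ_expected = λ_C(1 - cos(56°))
Δλ_expected = 2.4263 × (1 - cos(56°))
Δλ_expected = 2.4263 × 0.4408
Δλ_expected = 1.0695 pm

Given shift: 4.2850 pm
Expected shift: 1.0695 pm
Difference: 3.2154 pm

The values do not match. The given shift corresponds to θ ≈ 140.0°, not 56°.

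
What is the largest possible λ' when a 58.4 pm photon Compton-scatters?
63.2526 pm (at θ = 180°)

The Compton shift is Δλ = λ_C(1 − cos θ).

Since cos θ ranges from −1 to 1, the factor (1 − cos θ) ranges from 0 to 2; the maximum shift occurs at θ = 180° (backscattering):
Δλ_max = 2λ_C = 2 × 2.4263 pm = 4.8526 pm

Maximum scattered wavelength:
λ'_max = λ₀ + Δλ_max = 58.4 + 4.8526 = 63.2526 pm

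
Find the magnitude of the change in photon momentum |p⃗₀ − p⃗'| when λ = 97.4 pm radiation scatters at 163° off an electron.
1.3144e-23 kg·m/s

Photon momentum magnitude is p = h/λ.

Initial momentum:
p₀ = h/λ = 6.6261e-34/9.7400e-11 = 6.8029e-24 kg·m/s

After scattering:
λ' = λ + Δλ = 97.4 + 4.7466 = 102.1466 pm
p' = h/λ' = 6.6261e-34/1.0215e-10 = 6.4868e-24 kg·m/s

Momentum is a vector; the scattered photon's direction makes angle θ = 163° with the incident direction. The magnitude of the vector change Δp⃗ = p⃗₀ − p⃗' is found from the law of cosines:
|Δp⃗|² = p₀² + p'² − 2p₀p'cos θ
|Δp⃗|² = (6.8029e-24)² + (6.4868e-24)² − 2·6.8029e-24·6.4868e-24·cos(163°)
|Δp⃗| = 1.3144e-23 kg·m/s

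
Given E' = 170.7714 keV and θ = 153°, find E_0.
463.9997 keV

Convert final energy to wavelength (hc ≈ 1239.842 keV·pm):
λ' = hc/E' = 1239.842 / 170.7714 = 7.2602 pm

Calculate the Compton shift:
Δλ = λ_C(1 - cos(153°))
Δλ = 2.4263 × (1 - cos(153°))
Δλ = 4.5882 pm

Initial wavelength:
λ = λ' - Δλ = 7.2602 - 4.5882 = 2.6721 pm

Initial energy:
E = hc/λ = 1239.842 / 2.6721 = 463.9997 keV

(Intermediate values are shown rounded; full precision is carried through to the final answer.)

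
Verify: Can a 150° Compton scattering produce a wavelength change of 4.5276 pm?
Yes, consistent

Calculate the expected shift for θ = 150°:

Δλ_expected = λ_C(1 - cos(150°))
Δλ_expected = 2.4263 × (1 - cos(150°))
Δλ_expected = 2.4263 × 1.8660
Δλ_expected = 4.5276 pm

Given shift: 4.5276 pm
Expected shift: 4.5276 pm
Difference: 0.0000 pm

The values match. This is consistent with Compton scattering at the stated angle.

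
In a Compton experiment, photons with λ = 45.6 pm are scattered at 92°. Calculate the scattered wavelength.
48.1110 pm

Using the Compton scattering formula:
λ' = λ + Δλ = λ + λ_C(1 - cos θ)

Given:
- Initial wavelength λ = 45.6 pm
- Scattering angle θ = 92°
- Compton wavelength λ_C ≈ 2.4263 pm

Calculate the shift:
Δλ = 2.4263 × (1 - cos(92°))
Δλ = 2.4263 × 1.0349
Δλ = 2.5110 pm

Final wavelength:
λ' = 45.6 + 2.5110 = 48.1110 pm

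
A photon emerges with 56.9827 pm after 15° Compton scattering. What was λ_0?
56.9000 pm

From λ' = λ + Δλ, we have λ = λ' - Δλ

First calculate the Compton shift:
Δλ = λ_C(1 - cos θ)
Δλ = 2.4263 × (1 - cos(15°))
Δλ = 2.4263 × 0.0341
Δλ = 0.0827 pm

Initial wavelength:
λ = λ' - Δλ
λ = 56.9827 - 0.0827
λ = 56.9000 pm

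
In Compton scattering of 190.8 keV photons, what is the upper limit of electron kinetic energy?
81.5700 keV

Maximum energy transfer occurs at θ = 180° (backscattering).

Initial photon: E₀ = 190.8 keV → λ₀ = 6.4981 pm

Maximum Compton shift (at 180°):
Δλ_max = 2λ_C = 2 × 2.4263 = 4.8526 pm

Final wavelength:
λ' = 6.4981 + 4.8526 = 11.3507 pm

Minimum photon energy (maximum energy to electron):
E'_min = hc/λ' = 109.2300 keV

Maximum electron kinetic energy:
K_max = E₀ - E'_min = 190.8000 - 109.2300 = 81.5700 keV

(Intermediate values are shown rounded; full precision is carried through to the final answer.)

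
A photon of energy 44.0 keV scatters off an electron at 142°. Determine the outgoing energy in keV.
38.1296 keV

First convert energy to wavelength:
λ = hc/E, with hc ≈ 1239.842 keV·pm (i.e. 1239.842 eV·nm)

For E = 44.0 keV = 44000 eV:
λ = 1239.842 keV·pm / 44.0 keV
λ = 28.1782 pm

Calculate the Compton shift:
Δλ = λ_C(1 - cos(142°)) = 2.4263 × 1.7880
Δλ = 4.3383 pm

Final wavelength:
λ' = 28.1782 + 4.3383 = 32.5165 pm

Final energy:
E' = hc/λ' = 1239.842 / 32.5165 = 38.1296 keV

(Intermediate values are shown rounded; full precision is carried through to the final answer.)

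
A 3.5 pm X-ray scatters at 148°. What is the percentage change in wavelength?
128.1125%

Calculate the Compton shift:
Δλ = λ_C(1 - cos(148°))
Δλ = 2.4263 × (1 - cos(148°))
Δλ = 2.4263 × 1.8480
Δλ = 4.4839 pm

Percentage change:
(Δλ/λ₀) × 100 = (4.4839/3.5) × 100
= 128.1125%

(Intermediate values are shown rounded; full precision is carried through to the final answer.)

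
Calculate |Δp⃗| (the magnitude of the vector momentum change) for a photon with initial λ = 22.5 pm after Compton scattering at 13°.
6.6588e-24 kg·m/s

Photon momentum magnitude is p = h/λ.

Initial momentum:
p₀ = h/λ = 6.6261e-34/2.2500e-11 = 2.9449e-23 kg·m/s

After scattering:
λ' = λ + Δλ = 22.5 + 0.0622 = 22.5622 pm
p' = h/λ' = 6.6261e-34/2.2562e-11 = 2.9368e-23 kg·m/s

Momentum is a vector; the scattered photon's direction makes angle θ = 13° with the incident direction. The magnitude of the vector change Δp⃗ = p⃗₀ − p⃗' is found from the law of cosines:
|Δp⃗|² = p₀² + p'² − 2p₀p'cos θ
|Δp⃗|² = (2.9449e-23)² + (2.9368e-23)² − 2·2.9449e-23·2.9368e-23·cos(13°)
|Δp⃗| = 6.6588e-24 kg·m/s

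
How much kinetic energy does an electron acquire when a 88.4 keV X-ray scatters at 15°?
0.5180 keV

By energy conservation: K_e = E_initial - E_final

First find the scattered photon energy:
Initial wavelength: λ = hc/E = 14.0254 pm
Compton shift: Δλ = λ_C(1 - cos(15°)) = 0.0827 pm
Final wavelength: λ' = 14.0254 + 0.0827 = 14.1080 pm
Final photon energy: E' = hc/λ' = 87.8820 keV

Electron kinetic energy:
K_e = E - E' = 88.4000 - 87.8820 = 0.5180 keV

(Intermediate values are shown rounded; full precision is carried through to the final answer.)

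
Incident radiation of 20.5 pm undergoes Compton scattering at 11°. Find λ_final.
20.5446 pm

Using the Compton scattering formula:
λ' = λ + Δλ = λ + λ_C(1 - cos θ)

Given:
- Initial wavelength λ = 20.5 pm
- Scattering angle θ = 11°
- Compton wavelength λ_C ≈ 2.4263 pm

Calculate the shift:
Δλ = 2.4263 × (1 - cos(11°))
Δλ = 2.4263 × 0.0184
Δλ = 0.0446 pm

Final wavelength:
λ' = 20.5 + 0.0446 = 20.5446 pm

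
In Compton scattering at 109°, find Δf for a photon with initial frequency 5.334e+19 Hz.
1.941e+19 Hz (decrease)

Convert frequency to wavelength (c = 299792458 m/s):
λ₀ = c/f₀ = 299792458/5.334e+19 = 5.6204060e-12 m = 5.6204 pm

Calculate Compton shift:
Δλ = λ_C(1 - cos(109°)) = 3.2162 pm

Final wavelength:
λ' = λ₀ + Δλ = 5.6204 + 3.2162 = 8.8366 pm

Final frequency:
f' = c/λ' = 299792458/8.8366456e-12 = 3.3926047e+19 Hz

Frequency shift (decrease):
Δf = f₀ - f' = 5.334e+19 - 3.3926047e+19 = 1.941e+19 Hz

(Intermediate values are shown rounded; full precision is carried through to the final answer.)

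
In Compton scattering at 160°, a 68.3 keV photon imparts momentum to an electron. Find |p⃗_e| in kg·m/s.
6.4506e-23 kg·m/s

The electron is initially at rest, so by conservation of momentum:
p⃗_e = p⃗₀ − p⃗'  (incident photon momentum minus scattered photon momentum)

Photon momentum magnitudes (p = h/λ = E/c):
λ₀ = hc/E₀ = 18.1529 pm → p₀ = h/λ₀ = 3.6501e-23 kg·m/s
Δλ = λ_C(1 − cos 160°) = 4.7063 pm
λ' = 22.8592 pm → p' = h/λ' = 2.8986e-23 kg·m/s

The scattered photon makes angle θ = 160° with the incident direction, so by the law of cosines:
|p⃗_e|² = p₀² + p'² − 2p₀p'cos θ
|p⃗_e|² = (3.6501e-23)² + (2.8986e-23)² − 2·3.6501e-23·2.8986e-23·cos(160°)
|p⃗_e| = 6.4506e-23 kg·m/s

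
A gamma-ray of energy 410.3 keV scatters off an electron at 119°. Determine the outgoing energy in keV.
187.1628 keV

First convert energy to wavelength:
λ = hc/E, with hc ≈ 1239.842 keV·pm (i.e. 1239.842 eV·nm)

For E = 410.3 keV = 410300 eV:
λ = 1239.842 keV·pm / 410.3 keV
λ = 3.0218 pm

Calculate the Compton shift:
Δλ = λ_C(1 - cos(119°)) = 2.4263 × 1.4848
Δλ = 3.6026 pm

Final wavelength:
λ' = 3.0218 + 3.6026 = 6.6244 pm

Final energy:
E' = hc/λ' = 1239.842 / 6.6244 = 187.1628 keV

(Intermediate values are shown rounded; full precision is carried through to the final answer.)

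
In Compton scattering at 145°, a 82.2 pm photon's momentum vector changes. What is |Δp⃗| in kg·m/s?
1.4984e-23 kg·m/s

Photon momentum magnitude is p = h/λ.

Initial momentum:
p₀ = h/λ = 6.6261e-34/8.2200e-11 = 8.0609e-24 kg·m/s

After scattering:
λ' = λ + Δλ = 82.2 + 4.4138 = 86.6138 pm
p' = h/λ' = 6.6261e-34/8.6614e-11 = 7.6501e-24 kg·m/s

Momentum is a vector; the scattered photon's direction makes angle θ = 145° with the incident direction. The magnitude of the vector change Δp⃗ = p⃗₀ − p⃗' is found from the law of cosines:
|Δp⃗|² = p₀² + p'² − 2p₀p'cos θ
|Δp⃗|² = (8.0609e-24)² + (7.6501e-24)² − 2·8.0609e-24·7.6501e-24·cos(145°)
|Δp⃗| = 1.4984e-23 kg·m/s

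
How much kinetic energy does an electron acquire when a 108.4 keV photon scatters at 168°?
32.0422 keV

By energy conservation: K_e = E_initial - E_final

First find the scattered photon energy:
Initial wavelength: λ = hc/E = 11.4377 pm
Compton shift: Δλ = λ_C(1 - cos(168°)) = 4.7996 pm
Final wavelength: λ' = 11.4377 + 4.7996 = 16.2373 pm
Final photon energy: E' = hc/λ' = 76.3578 keV

Electron kinetic energy:
K_e = E - E' = 108.4000 - 76.3578 = 32.0422 keV

(Intermediate values are shown rounded; full precision is carried through to the final answer.)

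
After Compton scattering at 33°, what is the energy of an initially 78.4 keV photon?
76.5063 keV

First convert energy to wavelength:
λ = hc/E, with hc ≈ 1239.842 keV·pm (i.e. 1239.842 eV·nm)

For E = 78.4 keV = 78400 eV:
λ = 1239.842 keV·pm / 78.4 keV
λ = 15.8143 pm

Calculate the Compton shift:
Δλ = λ_C(1 - cos(33°)) = 2.4263 × 0.1613
Δλ = 0.3914 pm

Final wavelength:
λ' = 15.8143 + 0.3914 = 16.2057 pm

Final energy:
E' = hc/λ' = 1239.842 / 16.2057 = 76.5063 keV

(Intermediate values are shown rounded; full precision is carried through to the final answer.)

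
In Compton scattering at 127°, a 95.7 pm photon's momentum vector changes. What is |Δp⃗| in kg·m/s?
1.2151e-23 kg·m/s

Photon momentum magnitude is p = h/λ.

Initial momentum:
p₀ = h/λ = 6.6261e-34/9.5700e-11 = 6.9238e-24 kg·m/s

After scattering:
λ' = λ + Δλ = 95.7 + 3.8865 = 99.5865 pm
p' = h/λ' = 6.6261e-34/9.9587e-11 = 6.6536e-24 kg·m/s

Momentum is a vector; the scattered photon's direction makes angle θ = 127° with the incident direction. The magnitude of the vector change Δp⃗ = p⃗₀ − p⃗' is found from the law of cosines:
|Δp⃗|² = p₀² + p'² − 2p₀p'cos θ
|Δp⃗|² = (6.9238e-24)² + (6.6536e-24)² − 2·6.9238e-24·6.6536e-24·cos(127°)
|Δp⃗| = 1.2151e-23 kg·m/s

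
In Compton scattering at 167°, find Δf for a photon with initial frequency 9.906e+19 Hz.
6.071e+19 Hz (decrease)

Convert frequency to wavelength (c = 299792458 m/s):
λ₀ = c/f₀ = 299792458/9.906e+19 = 3.0263725e-12 m = 3.0264 pm

Calculate Compton shift:
Δλ = λ_C(1 - cos(167°)) = 4.7904 pm

Final wavelength:
λ' = λ₀ + Δλ = 3.0264 + 4.7904 = 7.8168 pm

Final frequency:
f' = c/λ' = 299792458/7.8168068e-12 = 3.8352292e+19 Hz

Frequency shift (decrease):
Δf = f₀ - f' = 9.906e+19 - 3.8352292e+19 = 6.071e+19 Hz

(Intermediate values are shown rounded; full precision is carried through to the final answer.)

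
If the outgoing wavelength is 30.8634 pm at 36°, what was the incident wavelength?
30.4000 pm

From λ' = λ + Δλ, we have λ = λ' - Δλ

First calculate the Compton shift:
Δλ = λ_C(1 - cos θ)
Δλ = 2.4263 × (1 - cos(36°))
Δλ = 2.4263 × 0.1910
Δλ = 0.4634 pm

Initial wavelength:
λ = λ' - Δλ
λ = 30.8634 - 0.4634
λ = 30.4000 pm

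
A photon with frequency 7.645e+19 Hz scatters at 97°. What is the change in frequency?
3.132e+19 Hz (decrease)

Convert frequency to wavelength (c = 299792458 m/s):
λ₀ = c/f₀ = 299792458/7.645e+19 = 3.9214187e-12 m = 3.9214 pm

Calculate Compton shift:
Δλ = λ_C(1 - cos(97°)) = 2.7220 pm

Final wavelength:
λ' = λ₀ + Δλ = 3.9214 + 2.7220 = 6.6434 pm

Final frequency:
f' = c/λ' = 299792458/6.6434217e-12 = 4.5126212e+19 Hz

Frequency shift (decrease):
Δf = f₀ - f' = 7.645e+19 - 4.5126212e+19 = 3.132e+19 Hz

(Intermediate values are shown rounded; full precision is carried through to the final answer.)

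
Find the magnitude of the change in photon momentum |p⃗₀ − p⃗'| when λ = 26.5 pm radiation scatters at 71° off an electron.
2.8220e-23 kg·m/s

Photon momentum magnitude is p = h/λ.

Initial momentum:
p₀ = h/λ = 6.6261e-34/2.6500e-11 = 2.5004e-23 kg·m/s

After scattering:
λ' = λ + Δλ = 26.5 + 1.6364 = 28.1364 pm
p' = h/λ' = 6.6261e-34/2.8136e-11 = 2.3550e-23 kg·m/s

Momentum is a vector; the scattered photon's direction makes angle θ = 71° with the incident direction. The magnitude of the vector change Δp⃗ = p⃗₀ − p⃗' is found from the law of cosines:
|Δp⃗|² = p₀² + p'² − 2p₀p'cos θ
|Δp⃗|² = (2.5004e-23)² + (2.3550e-23)² − 2·2.5004e-23·2.3550e-23·cos(71°)
|Δp⃗| = 2.8220e-23 kg·m/s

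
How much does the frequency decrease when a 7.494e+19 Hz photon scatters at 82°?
2.571e+19 Hz (decrease)

Convert frequency to wavelength (c = 299792458 m/s):
λ₀ = c/f₀ = 299792458/7.494e+19 = 4.0004331e-12 m = 4.0004 pm

Calculate Compton shift:
Δλ = λ_C(1 - cos(82°)) = 2.0886 pm

Final wavelength:
λ' = λ₀ + Δλ = 4.0004 + 2.0886 = 6.0891 pm

Final frequency:
f' = c/λ' = 299792458/6.0890662e-12 = 4.9234554e+19 Hz

Frequency shift (decrease):
Δf = f₀ - f' = 7.494e+19 - 4.9234554e+19 = 2.571e+19 Hz

(Intermediate values are shown rounded; full precision is carried through to the final answer.)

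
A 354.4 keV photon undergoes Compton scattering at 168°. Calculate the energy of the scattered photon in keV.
149.4141 keV

First convert energy to wavelength:
λ = hc/E, with hc ≈ 1239.842 keV·pm (i.e. 1239.842 eV·nm)

For E = 354.4 keV = 354400 eV:
λ = 1239.842 keV·pm / 354.4 keV
λ = 3.4984 pm

Calculate the Compton shift:
Δλ = λ_C(1 - cos(168°)) = 2.4263 × 1.9781
Δλ = 4.7996 pm

Final wavelength:
λ' = 3.4984 + 4.7996 = 8.2980 pm

Final energy:
E' = hc/λ' = 1239.842 / 8.2980 = 149.4141 keV

(Intermediate values are shown rounded; full precision is carried through to the final answer.)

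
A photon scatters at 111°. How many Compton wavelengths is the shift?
1.3584 λ_C

The Compton shift formula is:
Δλ = λ_C(1 - cos θ)

Dividing both sides by λ_C:
Δλ/λ_C = 1 - cos θ

For θ = 111°:
Δλ/λ_C = 1 - cos(111°)
Δλ/λ_C = 1 - -0.3584
Δλ/λ_C = 1.3584

This means the shift is 1.3584 × λ_C = 3.2958 pm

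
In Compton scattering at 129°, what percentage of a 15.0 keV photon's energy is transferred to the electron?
0.0456 (or 4.56%)

Calculate initial and final photon energies:

Initial: E₀ = 15.0 keV → λ₀ = 82.6561 pm
Compton shift: Δλ = 3.9532 pm
Final wavelength: λ' = 86.6094 pm
Final energy: E' = 14.3153 keV

Fractional energy loss:
(E₀ - E')/E₀ = (15.0000 - 14.3153)/15.0000
= 0.6847/15.0000
= 0.0456
= 4.56%

(Intermediate values are shown rounded; full precision is carried through to the final answer.)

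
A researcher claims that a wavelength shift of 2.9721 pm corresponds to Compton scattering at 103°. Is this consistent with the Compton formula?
Yes, consistent

Calculate the expected shift for θ = 103°:

Δλ_expected = λ_C(1 - cos(103°))
Δλ_expected = 2.4263 × (1 - cos(103°))
Δλ_expected = 2.4263 × 1.2250
Δλ_expected = 2.9721 pm

Given shift: 2.9721 pm
Expected shift: 2.9721 pm
Difference: 0.0000 pm

The values match. This is consistent with Compton scattering at the stated angle.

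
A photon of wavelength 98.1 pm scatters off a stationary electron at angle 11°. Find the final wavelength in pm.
98.1446 pm

Using the Compton scattering formula:
λ' = λ + Δλ = λ + λ_C(1 - cos θ)

Given:
- Initial wavelength λ = 98.1 pm
- Scattering angle θ = 11°
- Compton wavelength λ_C ≈ 2.4263 pm

Calculate the shift:
Δλ = 2.4263 × (1 - cos(11°))
Δλ = 2.4263 × 0.0184
Δλ = 0.0446 pm

Final wavelength:
λ' = 98.1 + 0.0446 = 98.1446 pm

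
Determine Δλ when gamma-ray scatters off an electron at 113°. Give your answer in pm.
3.3743 pm

Using the Compton scattering formula:
Δλ = λ_C(1 - cos θ)

where λ_C = h/(m_e·c) ≈ 2.4263 pm is the Compton wavelength of an electron.

For θ = 113°:
cos(113°) = -0.3907
1 - cos(113°) = 1.3907

Δλ = 2.4263 × 1.3907
Δλ = 3.3743 pm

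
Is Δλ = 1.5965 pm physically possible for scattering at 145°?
No, inconsistent

Calculate the expected shift for θ = 145°:

Δλ_expected = λ_C(1 - cos(145°))
Δλ_expected = 2.4263 × (1 - cos(145°))
Δλ_expected = 2.4263 × 1.8192
Δλ_expected = 4.4138 pm

Given shift: 1.5965 pm
Expected shift: 4.4138 pm
Difference: 2.8174 pm

The values do not match. The given shift corresponds to θ ≈ 70.0°, not 145°.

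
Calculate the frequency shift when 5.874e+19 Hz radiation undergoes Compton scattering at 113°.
2.338e+19 Hz (decrease)

Convert frequency to wavelength (c = 299792458 m/s):
λ₀ = c/f₀ = 299792458/5.874e+19 = 5.1037191e-12 m = 5.1037 pm

Calculate Compton shift:
Δλ = λ_C(1 - cos(113°)) = 3.3743 pm

Final wavelength:
λ' = λ₀ + Δλ = 5.1037 + 3.3743 = 8.4781 pm

Final frequency:
f' = c/λ' = 299792458/8.4780642e-12 = 3.5360956e+19 Hz

Frequency shift (decrease):
Δf = f₀ - f' = 5.874e+19 - 3.5360956e+19 = 2.338e+19 Hz

(Intermediate values are shown rounded; full precision is carried through to the final answer.)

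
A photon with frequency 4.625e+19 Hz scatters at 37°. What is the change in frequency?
3.242e+18 Hz (decrease)

Convert frequency to wavelength (c = 299792458 m/s):
λ₀ = c/f₀ = 299792458/4.625e+19 = 6.4819991e-12 m = 6.4820 pm

Calculate Compton shift:
Δλ = λ_C(1 - cos(37°)) = 0.4886 pm

Final wavelength:
λ' = λ₀ + Δλ = 6.4820 + 0.4886 = 6.9706 pm

Final frequency:
f' = c/λ' = 299792458/6.9705718e-12 = 4.3008302e+19 Hz

Frequency shift (decrease):
Δf = f₀ - f' = 4.625e+19 - 4.3008302e+19 = 3.242e+18 Hz

(Intermediate values are shown rounded; full precision is carried through to the final answer.)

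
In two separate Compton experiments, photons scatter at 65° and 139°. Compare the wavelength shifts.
139° produces the larger shift by a factor of 3.039

Calculate both shifts using Δλ = λ_C(1 - cos θ):

For θ₁ = 65°:
Δλ₁ = 2.4263 × (1 - cos(65°))
Δλ₁ = 2.4263 × 0.5774
Δλ₁ = 1.4009 pm

For θ₂ = 139°:
Δλ₂ = 2.4263 × (1 - cos(139°))
Δλ₂ = 2.4263 × 1.7547
Δλ₂ = 4.2575 pm

The 139° angle produces the larger shift.
Ratio: 4.2575/1.4009 = 3.039

(Intermediate values are shown rounded; full precision is carried through to the final answer.)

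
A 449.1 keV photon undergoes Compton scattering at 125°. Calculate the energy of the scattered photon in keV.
188.4628 keV

First convert energy to wavelength:
λ = hc/E, with hc ≈ 1239.842 keV·pm (i.e. 1239.842 eV·nm)

For E = 449.1 keV = 449100 eV:
λ = 1239.842 keV·pm / 449.1 keV
λ = 2.7607 pm

Calculate the Compton shift:
Δλ = λ_C(1 - cos(125°)) = 2.4263 × 1.5736
Δλ = 3.8180 pm

Final wavelength:
λ' = 2.7607 + 3.8180 = 6.5787 pm

Final energy:
E' = hc/λ' = 1239.842 / 6.5787 = 188.4628 keV

(Intermediate values are shown rounded; full precision is carried through to the final answer.)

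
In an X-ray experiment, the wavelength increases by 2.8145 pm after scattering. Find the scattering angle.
99.21°

From the Compton formula Δλ = λ_C(1 - cos θ), we can solve for θ:

cos θ = 1 - Δλ/λ_C

Given:
- Δλ = 2.8145 pm
- λ_C = h/(m_e·c) ≈ 2.42631024 pm

cos θ = 1 - 2.8145/2.42631024
cos θ = 1 - 1.159992
cos θ = -0.159992

θ = arccos(-0.159992)
θ = 99.21°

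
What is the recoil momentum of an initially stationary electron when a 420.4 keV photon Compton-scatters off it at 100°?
2.6919e-22 kg·m/s

The electron is initially at rest, so by conservation of momentum:
p⃗_e = p⃗₀ − p⃗'  (incident photon momentum minus scattered photon momentum)

Photon momentum magnitudes (p = h/λ = E/c):
λ₀ = hc/E₀ = 2.9492 pm → p₀ = h/λ₀ = 2.2467e-22 kg·m/s
Δλ = λ_C(1 − cos 100°) = 2.8476 pm
λ' = 5.7968 pm → p' = h/λ' = 1.1431e-22 kg·m/s

The scattered photon makes angle θ = 100° with the incident direction, so by the law of cosines:
|p⃗_e|² = p₀² + p'² − 2p₀p'cos θ
|p⃗_e|² = (2.2467e-22)² + (1.1431e-22)² − 2·2.2467e-22·1.1431e-22·cos(100°)
|p⃗_e| = 2.6919e-22 kg·m/s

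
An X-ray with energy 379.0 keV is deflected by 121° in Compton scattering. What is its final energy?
178.4638 keV

First convert energy to wavelength:
λ = hc/E, with hc ≈ 1239.842 keV·pm (i.e. 1239.842 eV·nm)

For E = 379.0 keV = 379000 eV:
λ = 1239.842 keV·pm / 379.0 keV
λ = 3.2714 pm

Calculate the Compton shift:
Δλ = λ_C(1 - cos(121°)) = 2.4263 × 1.5150
Δλ = 3.6760 pm

Final wavelength:
λ' = 3.2714 + 3.6760 = 6.9473 pm

Final energy:
E' = hc/λ' = 1239.842 / 6.9473 = 178.4638 keV

(Intermediate values are shown rounded; full precision is carried through to the final answer.)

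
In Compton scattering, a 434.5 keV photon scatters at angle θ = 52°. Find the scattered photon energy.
327.4793 keV

First convert energy to wavelength:
λ = hc/E, with hc ≈ 1239.842 keV·pm (i.e. 1239.842 eV·nm)

For E = 434.5 keV = 434500 eV:
λ = 1239.842 keV·pm / 434.5 keV
λ = 2.8535 pm

Calculate the Compton shift:
Δλ = λ_C(1 - cos(52°)) = 2.4263 × 0.3843
Δλ = 0.9325 pm

Final wavelength:
λ' = 2.8535 + 0.9325 = 3.7860 pm

Final energy:
E' = hc/λ' = 1239.842 / 3.7860 = 327.4793 keV

(Intermediate values are shown rounded; full precision is carried through to the final answer.)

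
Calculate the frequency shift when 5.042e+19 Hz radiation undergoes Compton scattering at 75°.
1.171e+19 Hz (decrease)

Convert frequency to wavelength (c = 299792458 m/s):
λ₀ = c/f₀ = 299792458/5.042e+19 = 5.9459036e-12 m = 5.9459 pm

Calculate Compton shift:
Δλ = λ_C(1 - cos(75°)) = 1.7983 pm

Final wavelength:
λ' = λ₀ + Δλ = 5.9459 + 1.7983 = 7.7442 pm

Final frequency:
f' = c/λ' = 299792458/7.7442385e-12 = 3.8711677e+19 Hz

Frequency shift (decrease):
Δf = f₀ - f' = 5.042e+19 - 3.8711677e+19 = 1.171e+19 Hz

(Intermediate values are shown rounded; full precision is carried through to the final answer.)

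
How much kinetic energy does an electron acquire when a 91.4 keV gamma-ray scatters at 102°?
16.2388 keV

By energy conservation: K_e = E_initial - E_final

First find the scattered photon energy:
Initial wavelength: λ = hc/E = 13.5650 pm
Compton shift: Δλ = λ_C(1 - cos(102°)) = 2.9308 pm
Final wavelength: λ' = 13.5650 + 2.9308 = 16.4958 pm
Final photon energy: E' = hc/λ' = 75.1612 keV

Electron kinetic energy:
K_e = E - E' = 91.4000 - 75.1612 = 16.2388 keV

(Intermediate values are shown rounded; full precision is carried through to the final answer.)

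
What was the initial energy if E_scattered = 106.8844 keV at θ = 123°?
157.9001 keV

Convert final energy to wavelength (hc ≈ 1239.842 keV·pm):
λ' = hc/E' = 1239.842 / 106.8844 = 11.5998 pm

Calculate the Compton shift:
Δλ = λ_C(1 - cos(123°))
Δλ = 2.4263 × (1 - cos(123°))
Δλ = 3.7478 pm

Initial wavelength:
λ = λ' - Δλ = 11.5998 - 3.7478 = 7.8521 pm

Initial energy:
E = hc/λ = 1239.842 / 7.8521 = 157.9001 keV

(Intermediate values are shown rounded; full precision is carried through to the final answer.)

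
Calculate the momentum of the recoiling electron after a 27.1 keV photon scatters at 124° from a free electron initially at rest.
2.4604e-23 kg·m/s

The electron is initially at rest, so by conservation of momentum:
p⃗_e = p⃗₀ − p⃗'  (incident photon momentum minus scattered photon momentum)

Photon momentum magnitudes (p = h/λ = E/c):
λ₀ = hc/E₀ = 45.7506 pm → p₀ = h/λ₀ = 1.4483e-23 kg·m/s
Δλ = λ_C(1 − cos 124°) = 3.7831 pm
λ' = 49.5337 pm → p' = h/λ' = 1.3377e-23 kg·m/s

The scattered photon makes angle θ = 124° with the incident direction, so by the law of cosines:
|p⃗_e|² = p₀² + p'² − 2p₀p'cos θ
|p⃗_e|² = (1.4483e-23)² + (1.3377e-23)² − 2·1.4483e-23·1.3377e-23·cos(124°)
|p⃗_e| = 2.4604e-23 kg·m/s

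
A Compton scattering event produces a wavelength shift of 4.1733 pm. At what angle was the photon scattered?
136.06°

From the Compton formula Δλ = λ_C(1 - cos θ), we can solve for θ:

cos θ = 1 - Δλ/λ_C

Given:
- Δλ = 4.1733 pm
- λ_C = h/(m_e·c) ≈ 2.42631024 pm

cos θ = 1 - 4.1733/2.42631024
cos θ = 1 - 1.720019
cos θ = -0.720019

θ = arccos(-0.720019)
θ = 136.06°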